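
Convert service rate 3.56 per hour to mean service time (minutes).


Mean service time = 60/mu = 60/3.56 = 16.85 minutes

16.85 minutes


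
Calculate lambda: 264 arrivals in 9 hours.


lambda = total arrivals / time = 264 / 9 = 29.33 per hour

29.33 per hour


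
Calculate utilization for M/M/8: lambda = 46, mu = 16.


rho = lambda/(c*mu) = 46/(8*16) = 0.3594

0.3594


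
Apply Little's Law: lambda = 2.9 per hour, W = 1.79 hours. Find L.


L = lambda * W = 2.9 * 1.79 = 5.19

5.19


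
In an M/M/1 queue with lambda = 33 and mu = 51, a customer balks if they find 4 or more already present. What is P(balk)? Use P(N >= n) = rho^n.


P(N >= 4) = rho^4 = (33/51)^4 = 0.1753

0.1753


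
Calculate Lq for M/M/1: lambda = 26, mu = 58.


rho = 26/58; Lq = rho^2/(1-rho) = 0.36

0.36


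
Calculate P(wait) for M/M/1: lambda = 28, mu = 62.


P(wait) = rho = lambda/mu = 28/62 = 0.4516

0.4516


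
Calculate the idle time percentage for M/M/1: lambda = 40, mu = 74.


Idle fraction = (1 - rho) * 100 = (1 - 40/74) * 100 = 45.9%

45.9%


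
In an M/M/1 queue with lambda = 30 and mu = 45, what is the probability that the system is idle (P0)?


P0 = 1 - rho = 1 - 30/45 = 0.3333

0.3333


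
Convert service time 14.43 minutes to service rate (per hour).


mu = 60 / avg_service_time = 60 / 14.43 = 4.16 per hour

4.16 per hour


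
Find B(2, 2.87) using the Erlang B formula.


B(N,A) = (A^N/N!) / sum(A^k/k!, k=0..N) with N=2, A=2.87 = 0.5156

0.5156


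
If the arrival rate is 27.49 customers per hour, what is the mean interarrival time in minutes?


Mean interarrival time = 60/lambda = 60/27.49 = 2.18 minutes

2.18 minutes


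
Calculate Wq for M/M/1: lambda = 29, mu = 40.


rho = 29/40; Wq = rho/(mu - lambda) = 0.0659 hours

0.0659 hours


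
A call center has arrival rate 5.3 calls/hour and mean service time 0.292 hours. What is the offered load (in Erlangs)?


Offered load a = lambda * E[S] = 5.3 * 0.292 = 1.55 Erlangs

1.55 Erlangs


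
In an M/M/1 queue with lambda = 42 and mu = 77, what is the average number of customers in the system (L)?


rho = 42/77; L = rho/(1-rho) = 1.2

1.2


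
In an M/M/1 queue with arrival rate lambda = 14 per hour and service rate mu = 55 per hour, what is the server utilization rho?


rho = lambda/mu = 14/55 = 0.2545

0.2545


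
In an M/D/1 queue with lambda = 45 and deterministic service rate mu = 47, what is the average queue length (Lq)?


M/D/1: Lq = rho^2 / (2*(1-rho)) where rho = 45/47; Lq = 10.77

10.77


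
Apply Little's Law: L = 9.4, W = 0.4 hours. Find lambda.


lambda = L / W = 9.4 / 0.4 = 23.5 per hour

23.5 per hour


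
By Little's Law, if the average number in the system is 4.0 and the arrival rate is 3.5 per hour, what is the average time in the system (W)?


W = L / lambda = 4.0 / 3.5 = 1.1429 hours

1.1429 hours


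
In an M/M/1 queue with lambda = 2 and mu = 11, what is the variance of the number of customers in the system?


rho = 2/11; Var(N) = rho/(1-rho)^2 = 0.27

0.27


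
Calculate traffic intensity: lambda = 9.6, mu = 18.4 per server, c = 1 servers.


rho = lambda / (c * mu) = 9.6 / (1 * 18.4) = 0.5217

0.5217


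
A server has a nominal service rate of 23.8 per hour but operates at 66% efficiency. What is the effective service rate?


Effective rate = mu * efficiency = 23.8 * 0.66 = 15.71 per hour

15.71 per hour


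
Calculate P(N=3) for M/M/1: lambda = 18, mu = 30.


rho = 18/30; P(n) = (1-rho)*rho^n = (1-18/30)*(18/30)^3 = 0.0864

0.0864


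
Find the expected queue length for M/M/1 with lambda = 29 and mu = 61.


rho = 29/61; Lq = rho^2/(1-rho) = 0.43

0.43


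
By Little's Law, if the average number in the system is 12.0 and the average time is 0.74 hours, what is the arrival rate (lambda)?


lambda = L / W = 12.0 / 0.74 = 16.22 per hour

16.22 per hour


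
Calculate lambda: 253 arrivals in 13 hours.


lambda = total arrivals / time = 253 / 13 = 19.46 per hour

19.46 per hour


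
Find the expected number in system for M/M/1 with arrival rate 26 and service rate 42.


rho = 26/42; L = rho/(1-rho) = 1.63

1.63


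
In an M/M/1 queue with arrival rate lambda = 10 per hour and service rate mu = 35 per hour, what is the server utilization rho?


rho = lambda/mu = 10/35 = 0.2857

0.2857


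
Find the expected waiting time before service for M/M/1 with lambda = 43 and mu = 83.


rho = 43/83; Wq = rho/(mu - lambda) = 0.013 hours

0.013 hours


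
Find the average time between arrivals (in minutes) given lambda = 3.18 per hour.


Mean interarrival time = 60/lambda = 60/3.18 = 18.87 minutes

18.87 minutes


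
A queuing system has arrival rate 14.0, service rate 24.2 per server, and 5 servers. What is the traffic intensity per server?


rho = lambda / (c * mu) = 14.0 / (5 * 24.2) = 0.1157

0.1157


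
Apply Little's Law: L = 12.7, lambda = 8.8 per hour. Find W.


W = L / lambda = 12.7 / 8.8 = 1.4432 hours

1.4432 hours


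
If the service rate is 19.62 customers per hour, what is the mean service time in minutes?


Mean service time = 60/mu = 60/19.62 = 3.06 minutes

3.06 minutes


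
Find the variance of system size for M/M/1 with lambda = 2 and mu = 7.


rho = 2/7; Var(N) = rho/(1-rho)^2 = 0.56

0.56


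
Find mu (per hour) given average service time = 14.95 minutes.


mu = 60 / avg_service_time = 60 / 14.95 = 4.01 per hour

4.01 per hour


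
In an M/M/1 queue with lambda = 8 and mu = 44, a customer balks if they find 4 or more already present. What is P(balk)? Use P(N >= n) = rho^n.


P(N >= 4) = rho^4 = (8/44)^4 = 0.0011

0.0011


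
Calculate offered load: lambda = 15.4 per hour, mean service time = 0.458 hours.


Offered load a = lambda * E[S] = 15.4 * 0.458 = 7.05 Erlangs

7.05 Erlangs


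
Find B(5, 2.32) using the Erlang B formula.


B(N,A) = (A^N/N!) / sum(A^k/k!, k=0..N) with N=5, A=2.32 = 0.0568

0.0568


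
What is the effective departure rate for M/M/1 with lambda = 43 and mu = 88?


For a stable queue (lambda < mu), throughput = lambda = 43 per hour

43 per hour


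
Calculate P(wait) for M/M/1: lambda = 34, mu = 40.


P(wait) = rho = lambda/mu = 34/40 = 0.85

0.85


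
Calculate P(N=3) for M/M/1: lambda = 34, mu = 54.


rho = 34/54; P(n) = (1-rho)*rho^n = (1-34/54)*(34/54)^3 = 0.0924

0.0924


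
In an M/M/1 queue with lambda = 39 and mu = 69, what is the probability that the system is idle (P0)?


P0 = 1 - rho = 1 - 39/69 = 0.4348

0.4348


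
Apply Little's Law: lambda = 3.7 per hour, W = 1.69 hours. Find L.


L = lambda * W = 3.7 * 1.69 = 6.25

6.25


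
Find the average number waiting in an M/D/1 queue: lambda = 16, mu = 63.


M/D/1: Lq = rho^2 / (2*(1-rho)) where rho = 16/63; Lq = 0.04

0.04


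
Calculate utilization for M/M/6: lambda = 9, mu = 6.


rho = lambda/(c*mu) = 9/(6*6) = 0.25

0.25


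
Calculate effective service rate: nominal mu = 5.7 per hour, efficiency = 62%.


Effective rate = mu * efficiency = 5.7 * 0.62 = 3.53 per hour

3.53 per hour


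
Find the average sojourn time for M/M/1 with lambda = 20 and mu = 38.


W = 1/(mu - lambda) = 1/(38 - 20) = 0.0556 hours

0.0556 hours


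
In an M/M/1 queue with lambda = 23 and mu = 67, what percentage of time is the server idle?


Idle fraction = (1 - rho) * 100 = (1 - 23/67) * 100 = 65.7%

65.7%


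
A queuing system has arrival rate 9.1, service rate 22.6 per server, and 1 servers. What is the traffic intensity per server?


rho = lambda / (c * mu) = 9.1 / (1 * 22.6) = 0.4027

0.4027


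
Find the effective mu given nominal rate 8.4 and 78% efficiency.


Effective rate = mu * efficiency = 8.4 * 0.78 = 6.55 per hour

6.55 per hour


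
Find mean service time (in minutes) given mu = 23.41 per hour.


Mean service time = 60/mu = 60/23.41 = 2.56 minutes

2.56 minutes


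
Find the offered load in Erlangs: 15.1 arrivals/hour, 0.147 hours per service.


Offered load a = lambda * E[S] = 15.1 * 0.147 = 2.22 Erlangs

2.22 Erlangs


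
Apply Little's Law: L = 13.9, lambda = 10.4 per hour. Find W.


W = L / lambda = 13.9 / 10.4 = 1.3365 hours

1.3365 hours


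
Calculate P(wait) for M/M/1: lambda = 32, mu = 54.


P(wait) = rho = lambda/mu = 32/54 = 0.5926

0.5926


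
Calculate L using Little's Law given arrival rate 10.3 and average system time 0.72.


L = lambda * W = 10.3 * 0.72 = 7.42

7.42


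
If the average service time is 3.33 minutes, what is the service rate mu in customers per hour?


mu = 60 / avg_service_time = 60 / 3.33 = 18.02 per hour

18.02 per hour


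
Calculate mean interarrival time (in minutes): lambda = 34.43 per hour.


Mean interarrival time = 60/lambda = 60/34.43 = 1.74 minutes

1.74 minutes


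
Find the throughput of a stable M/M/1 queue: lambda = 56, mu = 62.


For a stable queue (lambda < mu), throughput = lambda = 56 per hour

56 per hour


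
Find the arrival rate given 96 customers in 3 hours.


lambda = total arrivals / time = 96 / 3 = 32.0 per hour

32.0 per hour


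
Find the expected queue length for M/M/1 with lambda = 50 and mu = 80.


rho = 50/80; Lq = rho^2/(1-rho) = 1.04

1.04


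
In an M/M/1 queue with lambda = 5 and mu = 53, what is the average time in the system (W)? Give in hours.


W = 1/(mu - lambda) = 1/(53 - 5) = 0.0208 hours

0.0208 hours


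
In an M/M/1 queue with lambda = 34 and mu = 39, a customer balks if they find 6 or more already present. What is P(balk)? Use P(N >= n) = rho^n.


P(N >= 6) = rho^6 = (34/39)^6 = 0.439

0.439


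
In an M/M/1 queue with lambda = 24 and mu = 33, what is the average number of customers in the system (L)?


rho = 24/33; L = rho/(1-rho) = 2.67

2.67


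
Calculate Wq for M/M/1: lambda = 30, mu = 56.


rho = 30/56; Wq = rho/(mu - lambda) = 0.0206 hours

0.0206 hours


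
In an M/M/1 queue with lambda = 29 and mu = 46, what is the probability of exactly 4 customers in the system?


rho = 29/46; P(n) = (1-rho)*rho^n = (1-29/46)*(29/46)^4 = 0.0584

0.0584


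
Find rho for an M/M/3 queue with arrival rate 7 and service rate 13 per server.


rho = lambda/(c*mu) = 7/(3*13) = 0.1795

0.1795


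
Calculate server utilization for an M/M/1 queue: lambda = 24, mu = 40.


rho = lambda/mu = 24/40 = 0.6

0.6


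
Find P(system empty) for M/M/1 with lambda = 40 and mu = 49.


P0 = 1 - rho = 1 - 40/49 = 0.1837

0.1837


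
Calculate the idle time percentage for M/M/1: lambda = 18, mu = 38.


Idle fraction = (1 - rho) * 100 = (1 - 18/38) * 100 = 52.6%

52.6%


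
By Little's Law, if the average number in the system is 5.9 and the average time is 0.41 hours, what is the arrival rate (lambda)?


lambda = L / W = 5.9 / 0.41 = 14.39 per hour

14.39 per hour


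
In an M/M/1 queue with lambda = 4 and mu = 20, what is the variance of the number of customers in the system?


rho = 4/20; Var(N) = rho/(1-rho)^2 = 0.31

0.31


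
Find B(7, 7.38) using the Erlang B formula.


B(N,A) = (A^N/N!) / sum(A^k/k!, k=0..N) with N=7, A=7.38 = 0.272

0.272


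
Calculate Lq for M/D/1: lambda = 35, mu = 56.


M/D/1: Lq = rho^2 / (2*(1-rho)) where rho = 35/56; Lq = 0.52

0.52


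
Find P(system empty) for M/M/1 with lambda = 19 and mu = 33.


P0 = 1 - rho = 1 - 19/33 = 0.4242

0.4242


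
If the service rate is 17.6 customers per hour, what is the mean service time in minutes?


Mean service time = 60/mu = 60/17.6 = 3.41 minutes

3.41 minutes


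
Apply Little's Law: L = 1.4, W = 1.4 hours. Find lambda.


lambda = L / W = 1.4 / 1.4 = 1.0 per hour

1.0 per hour


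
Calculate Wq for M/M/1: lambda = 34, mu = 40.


rho = 34/40; Wq = rho/(mu - lambda) = 0.1417 hours

0.1417 hours


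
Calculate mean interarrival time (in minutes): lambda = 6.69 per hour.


Mean interarrival time = 60/lambda = 60/6.69 = 8.97 minutes

8.97 minutes


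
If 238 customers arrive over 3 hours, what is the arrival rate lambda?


lambda = total arrivals / time = 238 / 3 = 79.33 per hour

79.33 per hour


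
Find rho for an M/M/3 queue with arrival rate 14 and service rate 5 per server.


rho = lambda/(c*mu) = 14/(3*5) = 0.9333

0.9333


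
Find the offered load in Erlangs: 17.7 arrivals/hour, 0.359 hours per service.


Offered load a = lambda * E[S] = 17.7 * 0.359 = 6.35 Erlangs

6.35 Erlangs


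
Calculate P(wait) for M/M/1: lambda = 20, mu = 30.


P(wait) = rho = lambda/mu = 20/30 = 0.6667

0.6667


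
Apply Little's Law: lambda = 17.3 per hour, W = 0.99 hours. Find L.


L = lambda * W = 17.3 * 0.99 = 17.13

17.13


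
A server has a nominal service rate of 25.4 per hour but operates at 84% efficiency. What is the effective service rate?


Effective rate = mu * efficiency = 25.4 * 0.84 = 21.34 per hour

21.34 per hour


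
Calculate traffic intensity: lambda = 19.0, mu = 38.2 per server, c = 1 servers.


rho = lambda / (c * mu) = 19.0 / (1 * 38.2) = 0.4974

0.4974


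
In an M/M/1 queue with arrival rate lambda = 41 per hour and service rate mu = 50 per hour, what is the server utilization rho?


rho = lambda/mu = 41/50 = 0.82

0.82


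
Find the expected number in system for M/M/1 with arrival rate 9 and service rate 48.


rho = 9/48; L = rho/(1-rho) = 0.23

0.23


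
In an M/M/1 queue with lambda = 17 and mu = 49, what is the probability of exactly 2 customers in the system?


rho = 17/49; P(n) = (1-rho)*rho^n = (1-17/49)*(17/49)^2 = 0.0786

0.0786


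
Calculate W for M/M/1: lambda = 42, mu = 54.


W = 1/(mu - lambda) = 1/(54 - 42) = 0.0833 hours

0.0833 hours


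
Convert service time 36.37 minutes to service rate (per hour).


mu = 60 / avg_service_time = 60 / 36.37 = 1.65 per hour

1.65 per hour


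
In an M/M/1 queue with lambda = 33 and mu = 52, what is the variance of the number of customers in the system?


rho = 33/52; Var(N) = rho/(1-rho)^2 = 4.75

4.75


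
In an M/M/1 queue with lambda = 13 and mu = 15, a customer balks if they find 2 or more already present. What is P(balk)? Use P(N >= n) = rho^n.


P(N >= 2) = rho^2 = (13/15)^2 = 0.7511

0.7511


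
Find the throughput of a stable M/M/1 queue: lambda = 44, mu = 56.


For a stable queue (lambda < mu), throughput = lambda = 44 per hour

44 per hour


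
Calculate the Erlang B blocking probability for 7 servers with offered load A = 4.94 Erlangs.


B(N,A) = (A^N/N!) / sum(A^k/k!, k=0..N) with N=7, A=4.94 = 0.1168

0.1168


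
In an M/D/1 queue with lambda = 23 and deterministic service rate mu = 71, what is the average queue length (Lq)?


M/D/1: Lq = rho^2 / (2*(1-rho)) where rho = 23/71; Lq = 0.08

0.08


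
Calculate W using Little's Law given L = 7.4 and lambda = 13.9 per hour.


W = L / lambda = 7.4 / 13.9 = 0.5324 hours

0.5324 hours


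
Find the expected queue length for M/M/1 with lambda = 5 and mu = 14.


rho = 5/14; Lq = rho^2/(1-rho) = 0.2

0.2


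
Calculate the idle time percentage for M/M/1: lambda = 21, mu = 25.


Idle fraction = (1 - rho) * 100 = (1 - 21/25) * 100 = 16.0%

16.0%


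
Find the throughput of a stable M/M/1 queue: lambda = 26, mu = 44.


For a stable queue (lambda < mu), throughput = lambda = 26 per hour

26 per hour


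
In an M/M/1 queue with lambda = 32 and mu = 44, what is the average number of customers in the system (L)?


rho = 32/44; L = rho/(1-rho) = 2.67

2.67


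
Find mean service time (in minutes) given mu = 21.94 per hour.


Mean service time = 60/mu = 60/21.94 = 2.73 minutes

2.73 minutes


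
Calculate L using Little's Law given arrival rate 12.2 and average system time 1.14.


L = lambda * W = 12.2 * 1.14 = 13.91

13.91


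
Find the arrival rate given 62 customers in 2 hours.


lambda = total arrivals / time = 62 / 2 = 31.0 per hour

31.0 per hour


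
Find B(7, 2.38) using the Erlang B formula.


B(N,A) = (A^N/N!) / sum(A^k/k!, k=0..N) with N=7, A=2.38 = 0.008

0.008


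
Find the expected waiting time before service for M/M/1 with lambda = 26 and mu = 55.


rho = 26/55; Wq = rho/(mu - lambda) = 0.0163 hours

0.0163 hours


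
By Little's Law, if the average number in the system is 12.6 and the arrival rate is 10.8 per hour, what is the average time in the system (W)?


W = L / lambda = 12.6 / 10.8 = 1.1667 hours

1.1667 hours


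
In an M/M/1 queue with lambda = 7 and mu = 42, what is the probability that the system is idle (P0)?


P0 = 1 - rho = 1 - 7/42 = 0.8333

0.8333


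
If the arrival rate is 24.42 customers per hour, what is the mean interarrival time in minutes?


Mean interarrival time = 60/lambda = 60/24.42 = 2.46 minutes

2.46 minutes


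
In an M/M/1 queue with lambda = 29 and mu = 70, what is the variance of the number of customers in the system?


rho = 29/70; Var(N) = rho/(1-rho)^2 = 1.21

1.21


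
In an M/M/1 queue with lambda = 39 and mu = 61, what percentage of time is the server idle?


Idle fraction = (1 - rho) * 100 = (1 - 39/61) * 100 = 36.1%

36.1%


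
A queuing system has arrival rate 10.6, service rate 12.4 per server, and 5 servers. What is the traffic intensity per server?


rho = lambda / (c * mu) = 10.6 / (5 * 12.4) = 0.171

0.171


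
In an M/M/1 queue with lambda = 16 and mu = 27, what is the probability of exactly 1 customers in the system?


rho = 16/27; P(n) = (1-rho)*rho^n = (1-16/27)*(16/27)^1 = 0.2414

0.2414


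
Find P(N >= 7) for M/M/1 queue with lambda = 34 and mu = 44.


P(N >= 7) = rho^7 = (34/44)^7 = 0.1645

0.1645


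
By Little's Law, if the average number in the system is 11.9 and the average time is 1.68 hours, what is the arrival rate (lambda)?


lambda = L / W = 11.9 / 1.68 = 7.08 per hour

7.08 per hour


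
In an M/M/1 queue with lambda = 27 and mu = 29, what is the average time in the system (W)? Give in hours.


W = 1/(mu - lambda) = 1/(29 - 27) = 0.5 hours

0.5 hours


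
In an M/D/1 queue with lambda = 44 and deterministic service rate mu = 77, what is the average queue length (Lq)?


M/D/1: Lq = rho^2 / (2*(1-rho)) where rho = 44/77; Lq = 0.38

0.38


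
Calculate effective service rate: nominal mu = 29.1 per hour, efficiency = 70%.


Effective rate = mu * efficiency = 29.1 * 0.7 = 20.37 per hour

20.37 per hour


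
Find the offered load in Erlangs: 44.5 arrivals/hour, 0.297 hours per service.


Offered load a = lambda * E[S] = 44.5 * 0.297 = 13.22 Erlangs

13.22 Erlangs


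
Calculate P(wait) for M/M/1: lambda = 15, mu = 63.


P(wait) = rho = lambda/mu = 15/63 = 0.2381

0.2381


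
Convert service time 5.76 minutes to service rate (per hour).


mu = 60 / avg_service_time = 60 / 5.76 = 10.42 per hour

10.42 per hour


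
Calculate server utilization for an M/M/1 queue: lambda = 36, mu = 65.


rho = lambda/mu = 36/65 = 0.5538

0.5538


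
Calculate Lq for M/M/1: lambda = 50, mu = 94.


rho = 50/94; Lq = rho^2/(1-rho) = 0.6

0.6


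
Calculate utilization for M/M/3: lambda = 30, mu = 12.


rho = lambda/(c*mu) = 30/(3*12) = 0.8333

0.8333


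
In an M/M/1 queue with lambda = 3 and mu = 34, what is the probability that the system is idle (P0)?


P0 = 1 - rho = 1 - 3/34 = 0.9118

0.9118


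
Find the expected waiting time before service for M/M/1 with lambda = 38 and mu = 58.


rho = 38/58; Wq = rho/(mu - lambda) = 0.0328 hours

0.0328 hours


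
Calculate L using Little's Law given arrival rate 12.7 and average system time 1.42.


L = lambda * W = 12.7 * 1.42 = 18.03

18.03


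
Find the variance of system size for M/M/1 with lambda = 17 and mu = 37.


rho = 17/37; Var(N) = rho/(1-rho)^2 = 1.57

1.57


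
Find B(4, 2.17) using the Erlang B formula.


B(N,A) = (A^N/N!) / sum(A^k/k!, k=0..N) with N=4, A=2.17 = 0.1133

0.1133


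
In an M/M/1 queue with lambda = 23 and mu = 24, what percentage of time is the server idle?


Idle fraction = (1 - rho) * 100 = (1 - 23/24) * 100 = 4.2%

4.2%


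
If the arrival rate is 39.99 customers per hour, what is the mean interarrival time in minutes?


Mean interarrival time = 60/lambda = 60/39.99 = 1.5 minutes

1.5 minutes


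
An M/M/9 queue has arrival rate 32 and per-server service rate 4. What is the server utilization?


rho = lambda/(c*mu) = 32/(9*4) = 0.8889

0.8889


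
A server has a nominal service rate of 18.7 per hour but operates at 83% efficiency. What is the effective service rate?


Effective rate = mu * efficiency = 18.7 * 0.83 = 15.52 per hour

15.52 per hour


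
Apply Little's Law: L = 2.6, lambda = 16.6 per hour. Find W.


W = L / lambda = 2.6 / 16.6 = 0.1566 hours

0.1566 hours


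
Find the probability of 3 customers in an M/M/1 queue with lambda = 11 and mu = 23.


rho = 11/23; P(n) = (1-rho)*rho^n = (1-11/23)*(11/23)^3 = 0.0571

0.0571


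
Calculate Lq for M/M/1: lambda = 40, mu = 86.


rho = 40/86; Lq = rho^2/(1-rho) = 0.4

0.4


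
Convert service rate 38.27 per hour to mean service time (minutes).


Mean service time = 60/mu = 60/38.27 = 1.57 minutes

1.57 minutes


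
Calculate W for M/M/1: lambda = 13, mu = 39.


W = 1/(mu - lambda) = 1/(39 - 13) = 0.0385 hours

0.0385 hours


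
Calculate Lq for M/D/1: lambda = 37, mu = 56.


M/D/1: Lq = rho^2 / (2*(1-rho)) where rho = 37/56; Lq = 0.64

0.64


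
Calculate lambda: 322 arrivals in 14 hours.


lambda = total arrivals / time = 322 / 14 = 23.0 per hour

23.0 per hour


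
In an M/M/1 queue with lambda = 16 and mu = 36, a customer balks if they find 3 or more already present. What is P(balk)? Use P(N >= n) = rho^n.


P(N >= 3) = rho^3 = (16/36)^3 = 0.0878

0.0878


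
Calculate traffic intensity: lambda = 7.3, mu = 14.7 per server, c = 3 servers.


rho = lambda / (c * mu) = 7.3 / (3 * 14.7) = 0.1655

0.1655


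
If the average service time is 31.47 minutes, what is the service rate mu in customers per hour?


mu = 60 / avg_service_time = 60 / 31.47 = 1.91 per hour

1.91 per hour


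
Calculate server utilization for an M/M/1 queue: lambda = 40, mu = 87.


rho = lambda/mu = 40/87 = 0.4598

0.4598


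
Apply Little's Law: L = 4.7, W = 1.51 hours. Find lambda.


lambda = L / W = 4.7 / 1.51 = 3.11 per hour

3.11 per hour


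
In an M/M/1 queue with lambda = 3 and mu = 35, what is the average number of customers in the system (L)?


rho = 3/35; L = rho/(1-rho) = 0.09

0.09


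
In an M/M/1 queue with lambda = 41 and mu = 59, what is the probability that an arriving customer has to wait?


P(wait) = rho = lambda/mu = 41/59 = 0.6949

0.6949


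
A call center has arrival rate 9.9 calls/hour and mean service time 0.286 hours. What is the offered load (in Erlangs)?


Offered load a = lambda * E[S] = 9.9 * 0.286 = 2.83 Erlangs

2.83 Erlangs


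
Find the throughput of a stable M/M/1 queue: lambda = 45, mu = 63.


For a stable queue (lambda < mu), throughput = lambda = 45 per hour

45 per hour


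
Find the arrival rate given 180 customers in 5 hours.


lambda = total arrivals / time = 180 / 5 = 36.0 per hour

36.0 per hour


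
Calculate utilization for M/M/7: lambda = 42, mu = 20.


rho = lambda/(c*mu) = 42/(7*20) = 0.3

0.3


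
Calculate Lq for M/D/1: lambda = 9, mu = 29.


M/D/1: Lq = rho^2 / (2*(1-rho)) where rho = 9/29; Lq = 0.07

0.07


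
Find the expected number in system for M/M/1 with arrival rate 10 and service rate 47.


rho = 10/47; L = rho/(1-rho) = 0.27

0.27


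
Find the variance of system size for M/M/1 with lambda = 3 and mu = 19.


rho = 3/19; Var(N) = rho/(1-rho)^2 = 0.22

0.22


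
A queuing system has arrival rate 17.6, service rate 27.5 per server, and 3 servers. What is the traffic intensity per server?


rho = lambda / (c * mu) = 17.6 / (3 * 27.5) = 0.2133

0.2133


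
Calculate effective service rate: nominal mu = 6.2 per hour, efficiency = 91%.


Effective rate = mu * efficiency = 6.2 * 0.91 = 5.64 per hour

5.64 per hour


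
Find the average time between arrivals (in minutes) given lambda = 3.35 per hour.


Mean interarrival time = 60/lambda = 60/3.35 = 17.91 minutes

17.91 minutes


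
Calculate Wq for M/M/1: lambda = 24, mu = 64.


rho = 24/64; Wq = rho/(mu - lambda) = 0.0094 hours

0.0094 hours


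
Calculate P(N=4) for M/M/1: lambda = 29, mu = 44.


rho = 29/44; P(n) = (1-rho)*rho^n = (1-29/44)*(29/44)^4 = 0.0643

0.0643


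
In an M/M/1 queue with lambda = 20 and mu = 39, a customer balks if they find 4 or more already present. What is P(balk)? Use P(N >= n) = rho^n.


P(N >= 4) = rho^4 = (20/39)^4 = 0.0692

0.0692


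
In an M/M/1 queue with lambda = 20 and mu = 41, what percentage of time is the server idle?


Idle fraction = (1 - rho) * 100 = (1 - 20/41) * 100 = 51.2%

51.2%


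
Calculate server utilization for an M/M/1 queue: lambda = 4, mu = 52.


rho = lambda/mu = 4/52 = 0.0769

0.0769


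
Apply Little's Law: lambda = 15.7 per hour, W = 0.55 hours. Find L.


L = lambda * W = 15.7 * 0.55 = 8.64

8.64


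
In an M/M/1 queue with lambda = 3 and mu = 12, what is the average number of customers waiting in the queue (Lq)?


rho = 3/12; Lq = rho^2/(1-rho) = 0.08

0.08


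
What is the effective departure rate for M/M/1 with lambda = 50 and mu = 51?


For a stable queue (lambda < mu), throughput = lambda = 50 per hour

50 per hour


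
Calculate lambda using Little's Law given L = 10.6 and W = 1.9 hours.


lambda = L / W = 10.6 / 1.9 = 5.58 per hour

5.58 per hour


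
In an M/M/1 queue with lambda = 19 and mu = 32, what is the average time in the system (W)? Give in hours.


W = 1/(mu - lambda) = 1/(32 - 19) = 0.0769 hours

0.0769 hours


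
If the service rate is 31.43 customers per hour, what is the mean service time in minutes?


Mean service time = 60/mu = 60/31.43 = 1.91 minutes

1.91 minutes


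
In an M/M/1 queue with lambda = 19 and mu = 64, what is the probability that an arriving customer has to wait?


P(wait) = rho = lambda/mu = 19/64 = 0.2969

0.2969


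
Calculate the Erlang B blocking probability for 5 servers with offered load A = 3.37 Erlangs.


B(N,A) = (A^N/N!) / sum(A^k/k!, k=0..N) with N=5, A=3.37 = 0.1425

0.1425


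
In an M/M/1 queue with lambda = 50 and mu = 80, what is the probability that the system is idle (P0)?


P0 = 1 - rho = 1 - 50/80 = 0.375

0.375


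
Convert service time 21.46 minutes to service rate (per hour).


mu = 60 / avg_service_time = 60 / 21.46 = 2.8 per hour

2.8 per hour


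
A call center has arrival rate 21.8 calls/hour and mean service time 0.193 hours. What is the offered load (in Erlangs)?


Offered load a = lambda * E[S] = 21.8 * 0.193 = 4.21 Erlangs

4.21 Erlangs


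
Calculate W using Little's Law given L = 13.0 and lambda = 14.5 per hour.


W = L / lambda = 13.0 / 14.5 = 0.8966 hours

0.8966 hours


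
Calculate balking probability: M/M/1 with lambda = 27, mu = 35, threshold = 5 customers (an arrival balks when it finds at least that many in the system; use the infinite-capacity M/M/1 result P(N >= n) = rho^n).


P(N >= 5) = rho^5 = (27/35)^5 = 0.2732

0.2732


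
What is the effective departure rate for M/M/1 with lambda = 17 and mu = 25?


For a stable queue (lambda < mu), throughput = lambda = 17 per hour

17 per hour


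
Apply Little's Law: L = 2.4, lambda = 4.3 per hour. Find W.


W = L / lambda = 2.4 / 4.3 = 0.5581 hours

0.5581 hours


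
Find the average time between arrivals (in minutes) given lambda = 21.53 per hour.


Mean interarrival time = 60/lambda = 60/21.53 = 2.79 minutes

2.79 minutes


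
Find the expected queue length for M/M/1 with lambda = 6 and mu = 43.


rho = 6/43; Lq = rho^2/(1-rho) = 0.02

0.02


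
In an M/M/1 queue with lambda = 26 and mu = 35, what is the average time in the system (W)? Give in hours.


W = 1/(mu - lambda) = 1/(35 - 26) = 0.1111 hours

0.1111 hours


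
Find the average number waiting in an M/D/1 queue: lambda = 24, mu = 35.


M/D/1: Lq = rho^2 / (2*(1-rho)) where rho = 24/35; Lq = 0.75

0.75


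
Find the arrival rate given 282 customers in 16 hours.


lambda = total arrivals / time = 282 / 16 = 17.63 per hour

17.63 per hour


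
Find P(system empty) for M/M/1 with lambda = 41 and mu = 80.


P0 = 1 - rho = 1 - 41/80 = 0.4875

0.4875


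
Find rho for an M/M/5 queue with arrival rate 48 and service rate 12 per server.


rho = lambda/(c*mu) = 48/(5*12) = 0.8

0.8


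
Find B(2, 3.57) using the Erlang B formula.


B(N,A) = (A^N/N!) / sum(A^k/k!, k=0..N) with N=2, A=3.57 = 0.5824

0.5824


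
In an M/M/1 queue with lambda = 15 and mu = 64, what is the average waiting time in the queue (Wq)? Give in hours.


rho = 15/64; Wq = rho/(mu - lambda) = 0.0048 hours

0.0048 hours


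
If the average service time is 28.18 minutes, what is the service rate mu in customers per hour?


mu = 60 / avg_service_time = 60 / 28.18 = 2.13 per hour

2.13 per hour


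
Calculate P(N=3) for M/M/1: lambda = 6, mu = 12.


rho = 6/12; P(n) = (1-rho)*rho^n = (1-6/12)*(6/12)^3 = 0.0625

0.0625


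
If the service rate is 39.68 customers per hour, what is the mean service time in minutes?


Mean service time = 60/mu = 60/39.68 = 1.51 minutes

1.51 minutes


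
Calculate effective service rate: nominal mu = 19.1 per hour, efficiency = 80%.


Effective rate = mu * efficiency = 19.1 * 0.8 = 15.28 per hour

15.28 per hour


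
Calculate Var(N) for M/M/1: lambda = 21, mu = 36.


rho = 21/36; Var(N) = rho/(1-rho)^2 = 3.36

3.36


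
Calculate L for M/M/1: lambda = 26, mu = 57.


rho = 26/57; L = rho/(1-rho) = 0.84

0.84


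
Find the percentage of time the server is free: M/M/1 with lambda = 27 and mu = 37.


Idle fraction = (1 - rho) * 100 = (1 - 27/37) * 100 = 27.0%

27.0%


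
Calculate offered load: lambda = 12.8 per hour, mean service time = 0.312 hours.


Offered load a = lambda * E[S] = 12.8 * 0.312 = 3.99 Erlangs

3.99 Erlangs


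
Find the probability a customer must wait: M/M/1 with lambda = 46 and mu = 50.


P(wait) = rho = lambda/mu = 46/50 = 0.92

0.92


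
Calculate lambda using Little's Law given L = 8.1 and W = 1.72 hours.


lambda = L / W = 8.1 / 1.72 = 4.71 per hour

4.71 per hour


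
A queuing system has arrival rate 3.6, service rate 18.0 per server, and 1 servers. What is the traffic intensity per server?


rho = lambda / (c * mu) = 3.6 / (1 * 18.0) = 0.2

0.2


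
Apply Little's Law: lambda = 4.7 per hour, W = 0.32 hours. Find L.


L = lambda * W = 4.7 * 0.32 = 1.5

1.5


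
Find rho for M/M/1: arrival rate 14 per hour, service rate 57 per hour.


rho = lambda/mu = 14/57 = 0.2456

0.2456


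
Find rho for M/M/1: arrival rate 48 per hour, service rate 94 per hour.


rho = lambda/mu = 48/94 = 0.5106

0.5106


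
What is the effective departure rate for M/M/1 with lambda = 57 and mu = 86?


For a stable queue (lambda < mu), throughput = lambda = 57 per hour

57 per hour


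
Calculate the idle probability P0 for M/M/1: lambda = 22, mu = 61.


P0 = 1 - rho = 1 - 22/61 = 0.6393

0.6393


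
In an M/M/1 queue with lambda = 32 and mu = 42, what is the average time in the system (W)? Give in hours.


W = 1/(mu - lambda) = 1/(42 - 32) = 0.1 hours

0.1 hours


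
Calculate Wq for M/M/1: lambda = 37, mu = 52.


rho = 37/52; Wq = rho/(mu - lambda) = 0.0474 hours

0.0474 hours


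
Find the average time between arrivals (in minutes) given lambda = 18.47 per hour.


Mean interarrival time = 60/lambda = 60/18.47 = 3.25 minutes

3.25 minutes


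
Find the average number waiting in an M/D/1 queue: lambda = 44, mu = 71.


M/D/1: Lq = rho^2 / (2*(1-rho)) where rho = 44/71; Lq = 0.5

0.5


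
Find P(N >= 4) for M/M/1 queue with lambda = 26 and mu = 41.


P(N >= 4) = rho^4 = (26/41)^4 = 0.1617

0.1617


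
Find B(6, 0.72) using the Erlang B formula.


B(N,A) = (A^N/N!) / sum(A^k/k!, k=0..N) with N=6, A=0.72 = 0.0001

0.0001


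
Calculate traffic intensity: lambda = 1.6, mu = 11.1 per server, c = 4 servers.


rho = lambda / (c * mu) = 1.6 / (4 * 11.1) = 0.036

0.036


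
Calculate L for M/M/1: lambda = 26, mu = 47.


rho = 26/47; L = rho/(1-rho) = 1.24

1.24


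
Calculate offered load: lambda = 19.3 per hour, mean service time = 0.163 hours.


Offered load a = lambda * E[S] = 19.3 * 0.163 = 3.15 Erlangs

3.15 Erlangs


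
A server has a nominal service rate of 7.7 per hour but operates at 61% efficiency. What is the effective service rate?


Effective rate = mu * efficiency = 7.7 * 0.61 = 4.7 per hour

4.7 per hour


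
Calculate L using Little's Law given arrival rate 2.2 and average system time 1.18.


L = lambda * W = 2.2 * 1.18 = 2.6

2.6


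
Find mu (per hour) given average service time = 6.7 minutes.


mu = 60 / avg_service_time = 60 / 6.7 = 8.96 per hour

8.96 per hour


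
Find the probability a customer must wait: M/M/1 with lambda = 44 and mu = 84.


P(wait) = rho = lambda/mu = 44/84 = 0.5238

0.5238


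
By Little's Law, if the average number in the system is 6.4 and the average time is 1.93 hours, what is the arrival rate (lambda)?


lambda = L / W = 6.4 / 1.93 = 3.32 per hour

3.32 per hour


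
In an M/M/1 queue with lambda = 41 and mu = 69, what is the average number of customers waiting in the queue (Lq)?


rho = 41/69; Lq = rho^2/(1-rho) = 0.87

0.87


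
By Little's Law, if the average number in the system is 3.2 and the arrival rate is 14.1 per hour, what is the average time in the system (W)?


W = L / lambda = 3.2 / 14.1 = 0.227 hours

0.227 hours


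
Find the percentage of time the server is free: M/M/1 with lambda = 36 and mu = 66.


Idle fraction = (1 - rho) * 100 = (1 - 36/66) * 100 = 45.5%

45.5%


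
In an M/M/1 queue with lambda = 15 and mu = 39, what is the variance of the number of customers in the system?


rho = 15/39; Var(N) = rho/(1-rho)^2 = 1.02

1.02


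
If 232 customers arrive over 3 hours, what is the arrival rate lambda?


lambda = total arrivals / time = 232 / 3 = 77.33 per hour

77.33 per hour


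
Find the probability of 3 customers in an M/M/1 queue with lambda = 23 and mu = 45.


rho = 23/45; P(n) = (1-rho)*rho^n = (1-23/45)*(23/45)^3 = 0.0653

0.0653


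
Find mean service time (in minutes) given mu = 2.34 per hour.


Mean service time = 60/mu = 60/2.34 = 25.64 minutes

25.64 minutes


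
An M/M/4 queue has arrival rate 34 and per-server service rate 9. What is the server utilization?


rho = lambda/(c*mu) = 34/(4*9) = 0.9444

0.9444


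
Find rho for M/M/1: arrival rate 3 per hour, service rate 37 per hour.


rho = lambda/mu = 3/37 = 0.0811

0.0811


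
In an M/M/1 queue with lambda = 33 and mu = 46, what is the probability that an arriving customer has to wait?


P(wait) = rho = lambda/mu = 33/46 = 0.7174

0.7174


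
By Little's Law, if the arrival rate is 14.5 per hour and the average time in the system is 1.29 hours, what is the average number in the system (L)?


L = lambda * W = 14.5 * 1.29 = 18.71

18.71


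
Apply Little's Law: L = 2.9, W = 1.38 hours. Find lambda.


lambda = L / W = 2.9 / 1.38 = 2.1 per hour

2.1 per hour


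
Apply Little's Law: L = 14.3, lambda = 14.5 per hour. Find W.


W = L / lambda = 14.3 / 14.5 = 0.9862 hours

0.9862 hours


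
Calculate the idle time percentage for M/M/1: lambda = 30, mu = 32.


Idle fraction = (1 - rho) * 100 = (1 - 30/32) * 100 = 6.3%

6.3%


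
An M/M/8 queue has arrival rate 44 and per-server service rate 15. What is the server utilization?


rho = lambda/(c*mu) = 44/(8*15) = 0.3667

0.3667


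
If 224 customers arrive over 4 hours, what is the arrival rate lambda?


lambda = total arrivals / time = 224 / 4 = 56.0 per hour

56.0 per hour


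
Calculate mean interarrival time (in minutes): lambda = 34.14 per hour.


Mean interarrival time = 60/lambda = 60/34.14 = 1.76 minutes

1.76 minutes


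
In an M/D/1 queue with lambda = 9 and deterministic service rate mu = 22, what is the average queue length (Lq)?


M/D/1: Lq = rho^2 / (2*(1-rho)) where rho = 9/22; Lq = 0.14

0.14


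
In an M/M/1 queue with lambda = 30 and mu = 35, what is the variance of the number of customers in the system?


rho = 30/35; Var(N) = rho/(1-rho)^2 = 42.0

42.0


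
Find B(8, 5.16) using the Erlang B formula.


B(N,A) = (A^N/N!) / sum(A^k/k!, k=0..N) with N=8, A=5.16 = 0.0777

0.0777


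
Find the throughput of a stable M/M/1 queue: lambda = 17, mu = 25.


For a stable queue (lambda < mu), throughput = lambda = 17 per hour

17 per hour


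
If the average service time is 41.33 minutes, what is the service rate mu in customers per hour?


mu = 60 / avg_service_time = 60 / 41.33 = 1.45 per hour

1.45 per hour


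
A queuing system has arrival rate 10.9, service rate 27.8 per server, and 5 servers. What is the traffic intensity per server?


rho = lambda / (c * mu) = 10.9 / (5 * 27.8) = 0.0784

0.0784


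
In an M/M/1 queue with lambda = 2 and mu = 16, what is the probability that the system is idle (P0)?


P0 = 1 - rho = 1 - 2/16 = 0.875

0.875


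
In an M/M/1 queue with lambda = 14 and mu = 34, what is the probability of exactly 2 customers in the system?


rho = 14/34; P(n) = (1-rho)*rho^n = (1-14/34)*(14/34)^2 = 0.0997

0.0997


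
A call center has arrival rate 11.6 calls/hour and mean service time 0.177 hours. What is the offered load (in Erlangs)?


Offered load a = lambda * E[S] = 11.6 * 0.177 = 2.05 Erlangs

2.05 Erlangs


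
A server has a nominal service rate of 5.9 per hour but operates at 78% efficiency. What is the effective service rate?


Effective rate = mu * efficiency = 5.9 * 0.78 = 4.6 per hour

4.6 per hour


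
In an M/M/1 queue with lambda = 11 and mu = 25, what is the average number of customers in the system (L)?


rho = 11/25; L = rho/(1-rho) = 0.79

0.79


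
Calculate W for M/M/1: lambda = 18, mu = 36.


W = 1/(mu - lambda) = 1/(36 - 18) = 0.0556 hours

0.0556 hours


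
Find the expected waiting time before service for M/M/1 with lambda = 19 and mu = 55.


rho = 19/55; Wq = rho/(mu - lambda) = 0.0096 hours

0.0096 hours


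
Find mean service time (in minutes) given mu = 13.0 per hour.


Mean service time = 60/mu = 60/13.0 = 4.62 minutes

4.62 minutes


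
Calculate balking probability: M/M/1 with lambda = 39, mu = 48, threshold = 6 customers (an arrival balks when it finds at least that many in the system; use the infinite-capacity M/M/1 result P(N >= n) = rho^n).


P(N >= 6) = rho^6 = (39/48)^6 = 0.2877

0.2877


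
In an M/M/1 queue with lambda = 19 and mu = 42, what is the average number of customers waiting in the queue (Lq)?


rho = 19/42; Lq = rho^2/(1-rho) = 0.37

0.37


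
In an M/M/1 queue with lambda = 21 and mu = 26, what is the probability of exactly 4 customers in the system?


rho = 21/26; P(n) = (1-rho)*rho^n = (1-21/26)*(21/26)^4 = 0.0818

0.0818


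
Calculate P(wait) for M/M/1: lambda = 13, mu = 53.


P(wait) = rho = lambda/mu = 13/53 = 0.2453

0.2453
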